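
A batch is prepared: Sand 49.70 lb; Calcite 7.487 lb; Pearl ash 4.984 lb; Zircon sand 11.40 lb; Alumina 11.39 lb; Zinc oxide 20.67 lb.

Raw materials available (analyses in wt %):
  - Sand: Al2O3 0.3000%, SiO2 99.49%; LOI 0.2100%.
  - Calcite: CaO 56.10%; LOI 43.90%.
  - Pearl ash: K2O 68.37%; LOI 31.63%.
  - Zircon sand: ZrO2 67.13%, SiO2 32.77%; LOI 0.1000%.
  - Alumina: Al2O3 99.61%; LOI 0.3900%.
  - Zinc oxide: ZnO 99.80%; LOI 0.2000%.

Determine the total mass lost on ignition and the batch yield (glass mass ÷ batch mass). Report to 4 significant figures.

The whole derivation keeps full float precision in every operation; working values are shown, with 4-significant-digit rounding, in the working. Each reported figure takes a single rounding — all derived quantities are computed starting from the weights on 100.6 lb of glass in exact precision (the totals, the six compositions, LOI, glass mass, yield) exactly as shown in problem or answer.
Loss on ignition, line by line:
  Sand: 49.70 × 0.002100 = 0.1044 lb
  Calcite: 7.487 × 0.4390 = 3.287 lb
  Pearl ash: 4.984 × 0.3163 = 1.576 lb
  Zircon sand: 11.40 × 0.001000 = 0.01140 lb
  Alumina: 11.39 × 0.003900 = 0.04442 lb
  Zinc oxide: 20.67 × 0.002000 = 0.04134 lb
Total LOI = 5.065 lb
Glass = batch − LOI = 105.6 − 5.065 = 100.6 lb

LOI loss = 5.065 lb; glass = 100.6 lb; yield = 95.21%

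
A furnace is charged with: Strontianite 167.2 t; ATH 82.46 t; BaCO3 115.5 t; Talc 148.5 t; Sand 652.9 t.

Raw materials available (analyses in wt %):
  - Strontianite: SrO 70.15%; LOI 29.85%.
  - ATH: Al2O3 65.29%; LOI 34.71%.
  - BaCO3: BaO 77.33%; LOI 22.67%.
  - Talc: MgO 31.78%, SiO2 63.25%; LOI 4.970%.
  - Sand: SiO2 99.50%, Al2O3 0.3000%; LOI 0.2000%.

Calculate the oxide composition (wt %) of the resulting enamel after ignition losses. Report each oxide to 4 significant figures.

Every computation runs at full precision in all steps — in-progress results are printed, rounded to four significant figures, across the worked steps. Exactly one rounding goes into each reported result; the derived quantities, which include the totals, the five compositions, ignition loss, glass mass, the yield, are re-derived in exact precision, as given in question or answer, from the batch weights per 1053 t of glass.
What the batch supplies per oxide:
  MgO: 148.5·0.3178 = 47.19 t
  SrO: 167.2·0.7015 = 117.3 t
  SiO2: 148.5·0.6325 + 652.9·0.9950 = 743.6 t
  BaO: 115.5·0.7733 = 89.32 t
  Al2O3: 82.46·0.6529 + 652.9·0.003000 = 55.80 t
LOI: 167.2·0.2985 + 82.46·0.3471 + 115.5·0.2267 + 148.5·0.04970 + 652.9·0.002000 = 113.4 t
The glass mass, total less LOI, = 1167 − 113.4 = 1053 t (consistent with Σ oxide mass)
each oxide over glass, ×100, is wt %

Glass mass = 1053 t (batch 1167 − LOI 113.4).
Composition: MgO 4.481%, SrO 11.14%, SiO2 70.60%, BaO 8.481%, Al2O3 5.298%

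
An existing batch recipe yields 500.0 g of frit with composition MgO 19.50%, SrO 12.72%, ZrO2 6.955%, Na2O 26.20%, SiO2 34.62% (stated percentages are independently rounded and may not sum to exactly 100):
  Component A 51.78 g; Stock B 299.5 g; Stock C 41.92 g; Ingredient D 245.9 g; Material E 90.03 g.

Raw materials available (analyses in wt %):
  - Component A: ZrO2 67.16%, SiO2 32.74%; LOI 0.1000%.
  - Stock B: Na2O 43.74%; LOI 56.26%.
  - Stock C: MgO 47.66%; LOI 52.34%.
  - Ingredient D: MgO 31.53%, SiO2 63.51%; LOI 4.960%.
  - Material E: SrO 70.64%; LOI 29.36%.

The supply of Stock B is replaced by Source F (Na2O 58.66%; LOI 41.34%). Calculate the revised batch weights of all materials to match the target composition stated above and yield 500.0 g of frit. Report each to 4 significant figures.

Revised batch per 500.0 g frit:
  Component A: 51.78 g
  Source F: 223.3 g
  Stock C: 41.92 g
  Ingredient D: 245.9 g
  Material E: 90.03 g
Total batch = 652.9 g; LOI loss = 152.9 g

The whole derivation keeps full precision throughout — intermediates are displayed rounded off to 4 significant figures in the working; a single rounding yields each reported value — all derived quantities (the yield, the five compositions, the totals, net glass mass, ignition loss) are re-derived using the weight values on 500.0 g of glass in full precision as written in the question or the answer.
Per-oxide target masses for 500.0 g frit:
  MgO: 19.50% × 500.0 = 97.50 g
  SrO: 12.72% × 500.0 = 63.60 g
  ZrO2: 6.955% × 500.0 = 34.78 g
  Na2O: 26.20% × 500.0 = 131.0 g
  SiO2: 34.62% × 500.0 = 173.1 g
Mass-balance tally per oxide from the weights as reported, versus the basis set out (each sum matches its target mass modulo rounding of the values):
  MgO: 41.92·0.4766 + 245.9·0.3153 = 97.51 g (target 97.50 g)
  SrO: 90.03·0.7064 = 63.60 g (target 63.60 g)
  ZrO2: 51.78·0.6716 = 34.78 g (target 34.78 g)
  Na2O: 223.3·0.5866 = 131.0 g (target 131.0 g)
  SiO2: 51.78·0.3274 + 245.9·0.6351 = 173.1 g (target 173.1 g)
Glass-mass sanity pass: whole batch net of LOI = 500.0 g (summing oxide targets gives 500.0 g; stated basis 500.0 g — any gap is answer rounding).
Batch total: Σ batch = 652.9 g; loss to ignition Σ batch·LOI = 152.9 g; as yield: glass ÷ batch → 76.58%.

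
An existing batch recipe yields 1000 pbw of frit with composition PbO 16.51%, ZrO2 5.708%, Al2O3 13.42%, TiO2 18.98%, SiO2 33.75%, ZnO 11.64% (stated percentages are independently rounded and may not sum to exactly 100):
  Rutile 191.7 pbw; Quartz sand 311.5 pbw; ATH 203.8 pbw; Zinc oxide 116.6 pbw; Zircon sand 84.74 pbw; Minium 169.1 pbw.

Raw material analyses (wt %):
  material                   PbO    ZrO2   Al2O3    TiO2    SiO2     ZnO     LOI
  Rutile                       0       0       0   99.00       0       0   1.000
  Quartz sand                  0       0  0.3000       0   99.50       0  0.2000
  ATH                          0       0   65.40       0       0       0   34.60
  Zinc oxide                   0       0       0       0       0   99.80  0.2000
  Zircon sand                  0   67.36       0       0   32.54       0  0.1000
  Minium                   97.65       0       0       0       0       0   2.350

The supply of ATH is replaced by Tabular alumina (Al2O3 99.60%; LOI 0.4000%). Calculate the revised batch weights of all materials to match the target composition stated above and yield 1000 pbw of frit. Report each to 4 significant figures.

Revised batch per 1000 pbw frit:
  Rutile: 191.7 pbw
  Quartz sand: 311.5 pbw
  Tabular alumina: 133.8 pbw
  Zinc oxide: 116.6 pbw
  Zircon sand: 84.74 pbw
  Minium: 169.1 pbw
Total batch = 1007 pbw; LOI loss = 7.367 pbw

Mid-chain values are shown rounded to 4 significant figures between the steps — every computation maintains full float precision end to end. Every reported figure is rounded exactly once — derived quantities, which include the totals, ignition loss, net glass mass, the six compositions, the yield, are rebuilt at full precision, as written in the problem or answer text, from the batch weights on 1000 pbw of glass.
Per-oxide target masses for 1000 pbw frit:
  PbO: 16.51% × 1000 = 165.1 pbw
  ZrO2: 5.708% × 1000 = 57.08 pbw
  Al2O3: 13.42% × 1000 = 134.2 pbw
  TiO2: 18.98% × 1000 = 189.8 pbw
  SiO2: 33.75% × 1000 = 337.5 pbw
  ZnO: 11.64% × 1000 = 116.4 pbw
Sums-versus-targets review given the weights on record, for the quoted basis mass (every target is met by its sum exact up to rounding of places):
  PbO: 169.1·0.9765 = 165.1 pbw (target 165.1 pbw)
  ZrO2: 84.74·0.6736 = 57.08 pbw (target 57.08 pbw)
  Al2O3: 311.5·0.003000 + 133.8·0.9960 = 134.2 pbw (target 134.2 pbw)
  TiO2: 191.7·0.9900 = 189.8 pbw (target 189.8 pbw)
  SiO2: 311.5·0.9950 + 84.74·0.3254 = 337.5 pbw (target 337.5 pbw)
  ZnO: 116.6·0.9980 = 116.4 pbw (target 116.4 pbw)
Consistency of the glass mass: total charge less LOI = 1000 pbw (the Σ of target masses is 1000 pbw; basis as stated: 1000 pbw — a pure rounding effect).
Adding the batch up: Σ batch = 1007 pbw; loss to ignition Σ batch·LOI = 7.367 pbw; yield, glass over the total, = 99.27%.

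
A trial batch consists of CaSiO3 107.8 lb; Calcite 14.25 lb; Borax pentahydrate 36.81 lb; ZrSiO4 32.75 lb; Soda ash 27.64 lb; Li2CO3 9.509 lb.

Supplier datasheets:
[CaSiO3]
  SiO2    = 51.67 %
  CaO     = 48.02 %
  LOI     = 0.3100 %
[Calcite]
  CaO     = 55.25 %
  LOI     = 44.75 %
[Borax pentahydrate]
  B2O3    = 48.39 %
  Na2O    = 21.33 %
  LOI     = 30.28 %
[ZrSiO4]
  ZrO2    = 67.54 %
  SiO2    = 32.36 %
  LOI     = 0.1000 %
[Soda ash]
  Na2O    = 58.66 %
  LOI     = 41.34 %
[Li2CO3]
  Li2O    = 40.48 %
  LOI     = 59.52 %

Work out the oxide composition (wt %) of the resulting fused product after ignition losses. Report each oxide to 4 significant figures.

The whole derivation runs at full precision in all steps; in-progress results appear rounded off to 4 significant digits in the printout. Every reported figure takes exactly one rounding. All derived quantities are computed in exact precision (the six compositions, totals, LOI, glass mass, yield) from the weighed amounts for 193.8 lb of glass, as given in the problem or answer text.
Mass of each oxide from the mix:
  ZrO2: 32.75·0.6754 = 22.12 lb
  SiO2: 107.8·0.5167 + 32.75·0.3236 = 66.30 lb
  B2O3: 36.81·0.4839 = 17.81 lb
  CaO: 107.8·0.4802 + 14.25·0.5525 = 59.64 lb
  Li2O: 9.509·0.4048 = 3.849 lb
  Na2O: 36.81·0.2133 + 27.64·0.5866 = 24.07 lb
LOI: 107.8·0.003100 + 14.25·0.4475 + 36.81·0.3028 + 32.75·0.001000 + 27.64·0.4134 + 9.509·0.5952 = 34.98 lb
Resulting glass, batch − LOI: 228.8 − 34.98 = 193.8 lb (= Σ oxide masses)
oxide / glass × 100 gives the wt %

Glass mass = 193.8 lb (batch 228.8 − LOI 34.98).
Composition: ZrO2 11.41%, SiO2 34.21%, B2O3 9.192%, CaO 30.78%, Li2O 1.986%, Na2O 12.42%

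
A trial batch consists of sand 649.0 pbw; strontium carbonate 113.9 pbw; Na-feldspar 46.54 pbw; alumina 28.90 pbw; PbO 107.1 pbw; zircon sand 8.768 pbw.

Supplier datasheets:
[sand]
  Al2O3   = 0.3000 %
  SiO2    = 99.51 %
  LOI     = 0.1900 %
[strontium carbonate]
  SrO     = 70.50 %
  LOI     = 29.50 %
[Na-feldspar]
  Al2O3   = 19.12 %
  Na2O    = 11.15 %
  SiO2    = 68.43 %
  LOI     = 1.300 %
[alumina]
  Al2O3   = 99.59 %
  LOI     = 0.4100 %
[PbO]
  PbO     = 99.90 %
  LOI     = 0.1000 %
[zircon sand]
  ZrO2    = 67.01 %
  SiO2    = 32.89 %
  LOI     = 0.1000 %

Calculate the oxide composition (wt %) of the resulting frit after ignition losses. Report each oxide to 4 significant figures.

The working math runs at exact precision at all times — rounding to four significant figures extends to every intermediate as displayed — each reported value is rounded exactly once. All derived quantities, which include the totals, glass mass, six oxide percentages, ignition loss, yield, are computed in full precision, as quoted within problem or answer, from the batch weights at 918.5 pbw of glass.
Delivered oxide masses:
  SrO: 113.9·0.7050 = 80.30 pbw
  Al2O3: 649.0·0.003000 + 46.54·0.1912 + 28.90·0.9959 = 39.63 pbw
  Na2O: 46.54·0.1115 = 5.189 pbw
  ZrO2: 8.768·0.6701 = 5.875 pbw
  SiO2: 649.0·0.9951 + 46.54·0.6843 + 8.768·0.3289 = 680.6 pbw
  PbO: 107.1·0.9990 = 107.0 pbw
LOI: 649.0·0.001900 + 113.9·0.2950 + 46.54·0.01300 + 28.90·0.004100 + 107.1·0.001000 + 8.768·0.001000 = 35.67 pbw
Net of LOI, the glass mass = 954.2 − 35.67 = 918.5 pbw (equal to the oxide-mass sum)
percent by weight: oxide/glass ×100

Glass mass = 918.5 pbw (batch 954.2 − LOI 35.67).
Composition: SrO 8.742%, Al2O3 4.314%, Na2O 0.5649%, ZrO2 0.6397%, SiO2 74.09%, PbO 11.65%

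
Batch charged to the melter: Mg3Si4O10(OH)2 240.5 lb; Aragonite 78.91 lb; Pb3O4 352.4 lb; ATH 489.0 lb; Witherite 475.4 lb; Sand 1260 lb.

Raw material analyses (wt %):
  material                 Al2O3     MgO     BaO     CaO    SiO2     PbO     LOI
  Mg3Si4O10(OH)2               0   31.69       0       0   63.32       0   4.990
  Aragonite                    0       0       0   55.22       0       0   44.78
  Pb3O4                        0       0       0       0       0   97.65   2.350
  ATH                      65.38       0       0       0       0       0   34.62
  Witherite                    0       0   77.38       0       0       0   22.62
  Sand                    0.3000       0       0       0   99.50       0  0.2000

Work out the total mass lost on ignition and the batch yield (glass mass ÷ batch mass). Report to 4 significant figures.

LOI loss = 335.0 lb; glass = 2561 lb; yield = 88.43%

The working math holds full float precision throughout; working values are shown, rounded to 4 significant digits, within the worked lines. Exactly one rounding lands on every reported result. Derived quantities are re-derived at full float precision (net glass mass, the yield, the totals, ignition loss, six oxide percentages) from the batch weights on 2561 lb of glass as written in question or answer.
Ignition loss by material:
  Mg3Si4O10(OH)2: 240.5 × 0.04990 = 12.00 lb
  Aragonite: 78.91 × 0.4478 = 35.34 lb
  Pb3O4: 352.4 × 0.02350 = 8.281 lb
  ATH: 489.0 × 0.3462 = 169.3 lb
  Witherite: 475.4 × 0.2262 = 107.5 lb
  Sand: 1260 × 0.002000 = 2.520 lb
Total LOI = 335.0 lb
Glass = batch − LOI = 2896 − 335.0 = 2561 lb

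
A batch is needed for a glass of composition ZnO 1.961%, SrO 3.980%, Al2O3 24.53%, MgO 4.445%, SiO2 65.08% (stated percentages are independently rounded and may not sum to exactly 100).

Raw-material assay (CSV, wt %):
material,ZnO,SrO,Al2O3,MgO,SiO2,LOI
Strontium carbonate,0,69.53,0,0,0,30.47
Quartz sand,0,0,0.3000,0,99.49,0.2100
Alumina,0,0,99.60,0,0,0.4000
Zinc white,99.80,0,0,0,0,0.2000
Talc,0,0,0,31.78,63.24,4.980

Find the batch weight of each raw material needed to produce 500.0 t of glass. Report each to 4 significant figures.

Values along the way are printed, rounded to 4 significant digits, alongside each step; full precision is held in all steps; every reported value carries a single rounding. All derived quantities (totals, net glass mass, the yield, the five compositions, LOI) are computed at full float precision from the batch weights at 500.0 t of glass, exactly as shown in either problem or answer.
Oxide-by-oxide targets in 500.0 t glass:
  ZnO: 1.961% × 500.0 = 9.805 t
  SrO: 3.980% × 500.0 = 19.90 t
  Al2O3: 24.53% × 500.0 = 122.6 t
  MgO: 4.445% × 500.0 = 22.22 t
  SiO2: 65.08% × 500.0 = 325.4 t
Verifying the oxide balance per the reported batch figures, for the quoted basis mass (sum by sum, the targets are met within answer rounding):
  ZnO: 9.825·0.9980 = 9.805 t (target 9.805 t)
  SrO: 28.62·0.6953 = 19.90 t (target 19.90 t)
  Al2O3: 282.6·0.003000 + 122.3·0.9960 = 122.7 t (target 122.6 t)
  MgO: 69.93·0.3178 = 22.22 t (target 22.22 t)
  SiO2: 282.6·0.9949 + 69.93·0.6324 = 325.4 t (target 325.4 t)
Consistency of the glass mass: total batch − LOI = 500.0 t (the Σ of target masses is 500.0 t; the stated basis being 500.0 t — deltas are rounding alone).
Batch total: Σ batch = 513.3 t; Σ batch·LOI gives LOI loss = 13.31 t; the yield ratio, glass ÷ batch: 97.41%.

Batch per 500.0 t glass:
  Strontium carbonate: 28.62 t
  Quartz sand: 282.6 t
  Alumina: 122.3 t
  Zinc white: 9.825 t
  Talc: 69.93 t
Total batch = 513.3 t; LOI loss = 13.31 t; yield = 97.41%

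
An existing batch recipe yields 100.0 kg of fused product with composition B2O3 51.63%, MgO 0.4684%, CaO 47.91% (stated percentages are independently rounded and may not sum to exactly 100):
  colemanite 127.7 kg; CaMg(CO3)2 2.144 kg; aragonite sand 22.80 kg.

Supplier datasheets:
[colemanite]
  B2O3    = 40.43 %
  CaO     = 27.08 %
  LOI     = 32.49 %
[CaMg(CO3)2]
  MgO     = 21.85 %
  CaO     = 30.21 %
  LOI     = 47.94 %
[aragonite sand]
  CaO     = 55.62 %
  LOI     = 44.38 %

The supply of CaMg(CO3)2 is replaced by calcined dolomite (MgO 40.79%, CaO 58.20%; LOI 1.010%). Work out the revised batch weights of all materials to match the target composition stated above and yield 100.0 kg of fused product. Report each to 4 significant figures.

Revised batch per 100.0 kg fused product:
  colemanite: 127.7 kg
  calcined dolomite: 1.148 kg
  aragonite sand: 22.76 kg
Total batch = 151.6 kg; LOI loss = 51.60 kg

Working values are displayed rounded to 4 significant figures in the printout; the whole derivation runs at full float precision from first step to last. Exactly one rounding is applied to every reported figure; all derived quantities, including net glass mass, three oxide percentages, the totals, yield, LOI, are recomputed using the weight values per 100.0 kg of glass in exact precision, as set out in the problem or answer text.
Oxide mass targets, per 100.0 kg fused product:
  B2O3: 51.63% × 100.0 = 51.63 kg
  MgO: 0.4684% × 100.0 = 0.4684 kg
  CaO: 47.91% × 100.0 = 47.91 kg
Mass-balance tally per oxide on the weights just shown, at the basis given (sums match the target masses up to rounding of the answer):
  B2O3: 127.7·0.4043 = 51.63 kg (target 51.63 kg)
  MgO: 1.148·0.4079 = 0.4683 kg (target 0.4684 kg)
  CaO: 127.7·0.2708 + 1.148·0.5820 + 22.76·0.5562 = 47.91 kg (target 47.91 kg)
Glass mass check: whole batch net of LOI = 100.0 kg (oxide target masses add up to 100.0 kg; basis as stated: 100.0 kg — a pure rounding effect).
Batch total: Σ batch = 151.6 kg; loss to ignition Σ batch·LOI = 51.60 kg; yield: glass divided by total = 65.96%.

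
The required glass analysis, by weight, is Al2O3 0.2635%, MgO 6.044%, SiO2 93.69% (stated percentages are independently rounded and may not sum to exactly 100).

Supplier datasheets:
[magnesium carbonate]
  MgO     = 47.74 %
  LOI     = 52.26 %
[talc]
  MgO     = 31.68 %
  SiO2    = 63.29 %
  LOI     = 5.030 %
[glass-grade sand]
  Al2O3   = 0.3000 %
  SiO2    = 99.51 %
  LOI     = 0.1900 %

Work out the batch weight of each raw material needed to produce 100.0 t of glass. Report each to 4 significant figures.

All arithmetic holds full float precision through every step; values along the way appear, rounded to 4 significant figures, alongside each step — a single rounding produces each reported number. Derived quantities (LOI, the three compositions, the yield, glass mass, the totals) are recomputed from the batch weights at 100.0 t of glass at full precision, as they appear in either problem or answer.
Target oxide masses per 100.0 t glass:
  Al2O3: 0.2635% × 100.0 = 0.2635 t
  MgO: 6.044% × 100.0 = 6.044 t
  SiO2: 93.69% × 100.0 = 93.69 t
Mass-balance tally per oxide given the weights on record, at the basis given (sum by sum, the targets are met modulo rounding of the values):
  Al2O3: 87.83·0.003000 = 0.2635 t (target 0.2635 t)
  MgO: 6.068·0.4774 + 9.934·0.3168 = 6.044 t (target 6.044 t)
  SiO2: 9.934·0.6329 + 87.83·0.9951 = 93.69 t (target 93.69 t)
Glass-mass bookkeeping: net batch after ignition = 99.99 t (summing oxide targets gives 100.0 t; the stated basis being 100.0 t — rounding explains the deltas).
Adding the batch up: Σ batch = 103.8 t; LOI removed, Σ of batch·LOI: 3.838 t; the yield ratio, glass ÷ batch: 96.30%.

Batch per 100.0 t glass:
  magnesium carbonate: 6.068 t
  talc: 9.934 t
  glass-grade sand: 87.83 t
Total batch = 103.8 t; LOI loss = 3.838 t; yield = 96.30%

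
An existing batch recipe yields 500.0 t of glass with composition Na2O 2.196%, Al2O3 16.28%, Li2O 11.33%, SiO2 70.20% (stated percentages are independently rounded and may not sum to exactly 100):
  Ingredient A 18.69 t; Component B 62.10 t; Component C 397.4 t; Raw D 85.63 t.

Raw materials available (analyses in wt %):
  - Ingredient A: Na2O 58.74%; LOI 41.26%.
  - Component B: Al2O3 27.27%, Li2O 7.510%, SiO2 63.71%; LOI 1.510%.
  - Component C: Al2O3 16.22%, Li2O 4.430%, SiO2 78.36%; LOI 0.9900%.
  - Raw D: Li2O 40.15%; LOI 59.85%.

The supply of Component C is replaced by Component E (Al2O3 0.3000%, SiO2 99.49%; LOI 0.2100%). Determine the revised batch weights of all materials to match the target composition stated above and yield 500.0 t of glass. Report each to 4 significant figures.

Every computation holds full float precision from first step to last; intermediates are displayed, with 4-significant-digit rounding, across the worked steps; every reported figure is rounded exactly once — the derived quantities, including the four compositions, the totals, ignition loss, the yield, glass mass, are rebuilt from the weighed amounts per 500.0 t of glass in exact precision, exactly as printed in the problem or answer text.
Per-oxide target masses for 500.0 t glass:
  Na2O: 2.196% × 500.0 = 10.98 t
  Al2O3: 16.28% × 500.0 = 81.40 t
  Li2O: 11.33% × 500.0 = 56.65 t
  SiO2: 70.20% × 500.0 = 351.0 t
Checking each oxide sum on the weights just shown, relative to the basis at hand (every target is met by its sum inside rounding margins):
  Na2O: 18.69·0.5874 = 10.98 t (target 10.98 t)
  Al2O3: 296.7·0.2727 + 162.8·0.003000 = 81.40 t (target 81.40 t)
  Li2O: 296.7·0.07510 + 85.60·0.4015 = 56.65 t (target 56.65 t)
  SiO2: 296.7·0.6371 + 162.8·0.9949 = 351.0 t (target 351.0 t)
Mass balance on the glass: the batch minus its LOI: 500.0 t (targets for the oxides total 500.0 t; against the stated basis, 500.0 t — any gap is answer rounding).
Adding the batch up: Σ batch = 563.8 t; LOI loss = Σ batch·LOI = 63.77 t; as yield: glass ÷ batch → 88.69%.

Revised batch per 500.0 t glass:
  Ingredient A: 18.69 t
  Component B: 296.7 t
  Component E: 162.8 t
  Raw D: 85.60 t
Total batch = 563.8 t; LOI loss = 63.77 t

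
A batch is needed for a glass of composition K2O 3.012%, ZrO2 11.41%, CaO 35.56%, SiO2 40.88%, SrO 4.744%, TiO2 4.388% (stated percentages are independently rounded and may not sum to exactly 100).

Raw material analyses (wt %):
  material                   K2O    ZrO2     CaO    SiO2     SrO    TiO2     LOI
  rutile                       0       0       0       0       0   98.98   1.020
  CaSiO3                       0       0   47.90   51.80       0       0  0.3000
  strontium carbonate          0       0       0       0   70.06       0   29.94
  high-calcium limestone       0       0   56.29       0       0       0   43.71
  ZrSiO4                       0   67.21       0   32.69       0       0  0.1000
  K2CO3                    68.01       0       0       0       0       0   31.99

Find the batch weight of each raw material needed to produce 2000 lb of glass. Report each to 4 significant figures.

Intermediates are printed (rounded to 4 significant digits) within the worked lines; the working math carries exact precision from start to finish. Every reported value carries a single rounding — derived quantities (the yield, LOI, the six compositions, net glass mass, the totals) are computed using the weight values for 2000 lb of glass in full precision as set out in problem or answer.
Per-oxide target masses for 2000 lb glass:
  K2O: 3.012% × 2000 = 60.24 lb
  ZrO2: 11.41% × 2000 = 228.2 lb
  CaO: 35.56% × 2000 = 711.2 lb
  SiO2: 40.88% × 2000 = 817.6 lb
  SrO: 4.744% × 2000 = 94.88 lb
  TiO2: 4.388% × 2000 = 87.76 lb
Per-oxide balance check using the reported weights, per the basis as stated (sum by sum, the targets are met inside rounding margins):
  K2O: 88.58·0.6801 = 60.24 lb (target 60.24 lb)
  ZrO2: 339.5·0.6721 = 228.2 lb (target 228.2 lb)
  CaO: 1364·0.4790 + 102.7·0.5629 = 711.2 lb (target 711.2 lb)
  SiO2: 1364·0.5180 + 339.5·0.3269 = 817.5 lb (target 817.6 lb)
  SrO: 135.4·0.7006 = 94.86 lb (target 94.88 lb)
  TiO2: 88.66·0.9898 = 87.76 lb (target 87.76 lb)
Glass mass check: net batch after ignition = 2000 lb (per-oxide target masses sum to 2000 lb; the stated basis being 2000 lb — a pure rounding effect).
Total batch = Σ batch = 2119 lb; ignition loss, Σ(batch × LOI) = 119.1 lb; yield: glass divided by total = 94.38%.

Batch per 2000 lb glass:
  rutile: 88.66 lb
  CaSiO3: 1364 lb
  strontium carbonate: 135.4 lb
  high-calcium limestone: 102.7 lb
  ZrSiO4: 339.5 lb
  K2CO3: 88.58 lb
Total batch = 2119 lb; LOI loss = 119.1 lb; yield = 94.38%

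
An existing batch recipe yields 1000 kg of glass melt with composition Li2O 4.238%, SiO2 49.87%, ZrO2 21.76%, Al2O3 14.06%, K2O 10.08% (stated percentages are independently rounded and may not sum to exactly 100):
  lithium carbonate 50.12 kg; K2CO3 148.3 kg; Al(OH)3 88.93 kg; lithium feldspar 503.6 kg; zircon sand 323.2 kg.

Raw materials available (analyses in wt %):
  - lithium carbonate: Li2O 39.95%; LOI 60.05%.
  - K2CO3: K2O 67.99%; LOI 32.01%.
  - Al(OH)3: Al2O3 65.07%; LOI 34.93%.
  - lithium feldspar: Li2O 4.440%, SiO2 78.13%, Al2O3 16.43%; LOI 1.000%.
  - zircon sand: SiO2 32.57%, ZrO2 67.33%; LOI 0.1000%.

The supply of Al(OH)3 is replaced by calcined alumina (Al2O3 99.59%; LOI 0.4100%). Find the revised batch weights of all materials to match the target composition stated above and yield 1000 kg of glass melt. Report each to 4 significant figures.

Revised batch per 1000 kg glass melt:
  lithium carbonate: 50.12 kg
  K2CO3: 148.3 kg
  calcined alumina: 58.10 kg
  lithium feldspar: 503.6 kg
  zircon sand: 323.2 kg
Total batch = 1083 kg; LOI loss = 83.17 kg

Every computation holds full precision end to end; rounding to 4 significant figures extends to every working value as shown. A single rounding yields each reported value — the derived quantities (the totals, ignition loss, yield, the five compositions, net glass mass) are carried using the weight values on 1000 kg of glass in full precision, exactly as printed in question or answer.
The oxide mass targets at 1000 kg glass melt:
  Li2O: 4.238% × 1000 = 42.38 kg
  SiO2: 49.87% × 1000 = 498.7 kg
  ZrO2: 21.76% × 1000 = 217.6 kg
  Al2O3: 14.06% × 1000 = 140.6 kg
  K2O: 10.08% × 1000 = 100.8 kg
Mass-balance tally per oxide on the weights just shown, on the stated basis (sum by sum, the targets are met inside rounding margins):
  Li2O: 50.12·0.3995 + 503.6·0.04440 = 42.38 kg (target 42.38 kg)
  SiO2: 503.6·0.7813 + 323.2·0.3257 = 498.7 kg (target 498.7 kg)
  ZrO2: 323.2·0.6733 = 217.6 kg (target 217.6 kg)
  Al2O3: 58.10·0.9959 + 503.6·0.1643 = 140.6 kg (target 140.6 kg)
  K2O: 148.3·0.6799 = 100.8 kg (target 100.8 kg)
Glass-mass bookkeeping: total batch − LOI = 1000 kg (oxide target masses add up to 1000 kg; against the stated basis, 1000 kg — differing by rounding only).
Batch grand total — Σ batch = 1083 kg; loss to ignition Σ batch·LOI = 83.17 kg; yield = glass ÷ total batch = 92.32%.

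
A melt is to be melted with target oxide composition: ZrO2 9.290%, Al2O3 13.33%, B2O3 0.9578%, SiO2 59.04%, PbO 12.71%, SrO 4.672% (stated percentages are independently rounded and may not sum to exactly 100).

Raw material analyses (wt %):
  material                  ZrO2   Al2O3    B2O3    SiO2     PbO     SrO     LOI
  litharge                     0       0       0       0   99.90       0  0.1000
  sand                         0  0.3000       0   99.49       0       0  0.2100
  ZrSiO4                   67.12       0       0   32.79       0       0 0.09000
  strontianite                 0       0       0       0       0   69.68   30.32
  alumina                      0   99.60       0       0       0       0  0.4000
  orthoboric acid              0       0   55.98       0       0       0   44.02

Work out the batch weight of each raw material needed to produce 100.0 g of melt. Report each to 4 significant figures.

Batch per 100.0 g melt:
  litharge: 12.72 g
  sand: 54.78 g
  ZrSiO4: 13.84 g
  strontianite: 6.705 g
  alumina: 13.22 g
  orthoboric acid: 1.711 g
Total batch = 103.0 g; LOI loss = 2.979 g; yield = 97.11%

Intermediates are shown rounded to 4 significant figures as written; each numeric step holds exact precision throughout. Exactly one rounding lands on each reported result — all derived quantities, which include glass mass, the six compositions, LOI, totals, yield, are carried at full float precision, as given in question or answer, from the weighed amounts per 100.0 g of glass.
The oxide mass targets at 100.0 g melt:
  ZrO2: 9.290% × 100.0 = 9.290 g
  Al2O3: 13.33% × 100.0 = 13.33 g
  B2O3: 0.9578% × 100.0 = 0.9578 g
  SiO2: 59.04% × 100.0 = 59.04 g
  PbO: 12.71% × 100.0 = 12.71 g
  SrO: 4.672% × 100.0 = 4.672 g
Oxide-by-oxide audit per the reported batch figures, for the quoted basis mass (every target is met by its sum up to rounding of the answer):
  ZrO2: 13.84·0.6712 = 9.289 g (target 9.290 g)
  Al2O3: 54.78·0.003000 + 13.22·0.9960 = 13.33 g (target 13.33 g)
  B2O3: 1.711·0.5598 = 0.9578 g (target 0.9578 g)
  SiO2: 54.78·0.9949 + 13.84·0.3279 = 59.04 g (target 59.04 g)
  PbO: 12.72·0.9990 = 12.71 g (target 12.71 g)
  SrO: 6.705·0.6968 = 4.672 g (target 4.672 g)
Glass-mass sanity pass: whole batch net of LOI = 100.0 g (summing oxide targets gives 100.0 g; basis as stated: 100.0 g — deltas are rounding alone).
Total batch = Σ batch = 103.0 g; loss to ignition Σ batch·LOI = 2.979 g; yield: glass divided by total = 97.11%.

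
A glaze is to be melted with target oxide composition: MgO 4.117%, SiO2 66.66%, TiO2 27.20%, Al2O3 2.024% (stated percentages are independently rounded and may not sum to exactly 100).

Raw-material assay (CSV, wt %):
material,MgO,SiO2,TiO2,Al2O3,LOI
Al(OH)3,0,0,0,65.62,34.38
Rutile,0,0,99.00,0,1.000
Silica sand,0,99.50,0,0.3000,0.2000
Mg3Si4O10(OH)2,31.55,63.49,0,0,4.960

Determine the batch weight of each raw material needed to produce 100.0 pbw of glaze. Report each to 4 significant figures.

Batch per 100.0 pbw glaze:
  Al(OH)3: 2.816 pbw
  Rutile: 27.47 pbw
  Silica sand: 58.67 pbw
  Mg3Si4O10(OH)2: 13.05 pbw
Total batch = 102.0 pbw; LOI loss = 2.007 pbw; yield = 98.03%

Mid-chain values appear (rounded to 4 significant figures) between the steps — all arithmetic holds full float precision throughout — every reported result takes just one rounding — all derived quantities are rebuilt using the weight values for 100.0 pbw of glass in full precision (the totals, LOI, glass mass, the yield, four oxide percentages), exactly as shown in either problem or answer.
The oxide mass targets at 100.0 pbw glaze:
  MgO: 4.117% × 100.0 = 4.117 pbw
  SiO2: 66.66% × 100.0 = 66.66 pbw
  TiO2: 27.20% × 100.0 = 27.20 pbw
  Al2O3: 2.024% × 100.0 = 2.024 pbw
Mass-balance tally per oxide using the reported weights, relative to the basis at hand (target by target, the sums agree given rounding of the digits):
  MgO: 13.05·0.3155 = 4.117 pbw (target 4.117 pbw)
  SiO2: 58.67·0.9950 + 13.05·0.6349 = 66.66 pbw (target 66.66 pbw)
  TiO2: 27.47·0.9900 = 27.20 pbw (target 27.20 pbw)
  Al2O3: 2.816·0.6562 + 58.67·0.003000 = 2.024 pbw (target 2.024 pbw)
The glass-mass cross-check: total batch − LOI = 100.0 pbw (summing oxide targets gives 100.0 pbw; the stated basis being 100.0 pbw — rounding explains the deltas).
Batch total: Σ batch = 102.0 pbw; the LOI term Σ batch·LOI equals 2.007 pbw; the yield ratio, glass ÷ batch: 98.03%.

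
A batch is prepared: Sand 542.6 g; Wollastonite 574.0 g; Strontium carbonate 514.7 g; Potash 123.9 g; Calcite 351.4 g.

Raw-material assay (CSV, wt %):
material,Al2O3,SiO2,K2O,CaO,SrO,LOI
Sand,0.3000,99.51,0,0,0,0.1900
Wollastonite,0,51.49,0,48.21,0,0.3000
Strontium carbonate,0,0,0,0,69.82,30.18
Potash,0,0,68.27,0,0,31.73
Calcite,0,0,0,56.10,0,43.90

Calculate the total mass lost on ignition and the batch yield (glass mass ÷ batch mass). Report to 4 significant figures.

LOI loss = 351.7 g; glass = 1755 g; yield = 83.31%

The intermediate values are shown (rounded to 4 significant figures) between the steps. The whole derivation keeps exact precision throughout — every reported value takes exactly one rounding. All derived quantities, including the yield, LOI, totals, net glass mass, the five compositions, are re-derived from the weighed amounts on 1755 g of glass in full float precision as written in the problem or answer text.
Ignition loss by material:
  Sand: 542.6 × 0.001900 = 1.031 g
  Wollastonite: 574.0 × 0.003000 = 1.722 g
  Strontium carbonate: 514.7 × 0.3018 = 155.3 g
  Potash: 123.9 × 0.3173 = 39.31 g
  Calcite: 351.4 × 0.4390 = 154.3 g
Total LOI = 351.7 g
Glass = batch − LOI = 2107 − 351.7 = 1755 g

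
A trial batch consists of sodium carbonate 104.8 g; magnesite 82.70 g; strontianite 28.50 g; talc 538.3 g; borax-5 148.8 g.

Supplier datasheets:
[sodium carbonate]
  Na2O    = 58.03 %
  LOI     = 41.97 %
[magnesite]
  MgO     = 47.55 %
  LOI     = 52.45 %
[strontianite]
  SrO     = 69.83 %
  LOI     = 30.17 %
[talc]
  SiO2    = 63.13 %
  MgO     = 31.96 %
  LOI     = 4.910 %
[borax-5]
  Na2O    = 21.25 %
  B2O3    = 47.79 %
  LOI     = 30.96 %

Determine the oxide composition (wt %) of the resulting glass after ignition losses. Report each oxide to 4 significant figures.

Glass mass = 734.6 g (batch 903.1 − LOI 168.5).
Composition: SrO 2.709%, Na2O 12.58%, SiO2 46.26%, B2O3 9.680%, MgO 28.77%

The whole derivation runs at full float precision at all times — mid-chain values appear rounded to 4 significant digits across the worked steps — exactly one rounding lands on every reported number. The derived quantities are recomputed starting from the weights for 734.6 g of glass at exact precision (five oxide percentages, the yield, LOI, totals, glass mass), as they appear in the question or the answer.
What the batch supplies per oxide:
  SrO: 28.50·0.6983 = 19.90 g
  Na2O: 104.8·0.5803 + 148.8·0.2125 = 92.44 g
  SiO2: 538.3·0.6313 = 339.8 g
  B2O3: 148.8·0.4779 = 71.11 g
  MgO: 82.70·0.4755 + 538.3·0.3196 = 211.4 g
LOI: 104.8·0.4197 + 82.70·0.5245 + 28.50·0.3017 + 538.3·0.04910 + 148.8·0.3096 = 168.5 g
Glass = total batch minus LOI = 903.1 − 168.5 = 734.6 g (the oxide masses sum to this)
wt %: oxide over glass, times 100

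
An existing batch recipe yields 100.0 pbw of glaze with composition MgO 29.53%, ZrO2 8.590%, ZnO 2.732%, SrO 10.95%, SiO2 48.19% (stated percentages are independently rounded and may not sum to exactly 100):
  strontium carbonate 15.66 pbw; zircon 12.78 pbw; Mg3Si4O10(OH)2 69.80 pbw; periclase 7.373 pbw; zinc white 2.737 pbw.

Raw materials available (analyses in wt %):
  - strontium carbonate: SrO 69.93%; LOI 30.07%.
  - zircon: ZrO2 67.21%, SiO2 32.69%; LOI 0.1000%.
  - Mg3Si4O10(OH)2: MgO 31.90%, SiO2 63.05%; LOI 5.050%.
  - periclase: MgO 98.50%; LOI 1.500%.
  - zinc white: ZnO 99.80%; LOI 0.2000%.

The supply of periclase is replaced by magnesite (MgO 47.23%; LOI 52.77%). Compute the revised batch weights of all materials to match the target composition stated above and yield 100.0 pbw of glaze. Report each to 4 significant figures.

Revised batch per 100.0 pbw glaze:
  strontium carbonate: 15.66 pbw
  zircon: 12.78 pbw
  Mg3Si4O10(OH)2: 69.80 pbw
  magnesite: 15.38 pbw
  zinc white: 2.737 pbw
Total batch = 116.4 pbw; LOI loss = 16.37 pbw

Every computation holds full float precision at all times — working values are displayed rounded to four significant digits when written out — each reported figure carries a single rounding — the derived quantities are rebuilt at full precision (totals, the five compositions, ignition loss, glass mass, the yield) using the weight values at 100.0 pbw of glass, exactly as printed in the question or the answer.
The oxide mass targets at 100.0 pbw glaze:
  MgO: 29.53% × 100.0 = 29.53 pbw
  ZrO2: 8.590% × 100.0 = 8.590 pbw
  ZnO: 2.732% × 100.0 = 2.732 pbw
  SrO: 10.95% × 100.0 = 10.95 pbw
  SiO2: 48.19% × 100.0 = 48.19 pbw
Balance tally, oxide-wise, per the reported batch figures, per the basis as stated (every target is met by its sum once rounding is allowed for):
  MgO: 69.80·0.3190 + 15.38·0.4723 = 29.53 pbw (target 29.53 pbw)
  ZrO2: 12.78·0.6721 = 8.589 pbw (target 8.590 pbw)
  ZnO: 2.737·0.9980 = 2.732 pbw (target 2.732 pbw)
  SrO: 15.66·0.6993 = 10.95 pbw (target 10.95 pbw)
  SiO2: 12.78·0.3269 + 69.80·0.6305 = 48.19 pbw (target 48.19 pbw)
Mass balance on the glass: whole batch net of LOI = 99.99 pbw (oxide target masses add up to 99.99 pbw; against the stated basis, 100.0 pbw — a pure rounding effect).
Batch total: Σ batch = 116.4 pbw; loss to ignition Σ batch·LOI = 16.37 pbw; glass ÷ batch gives a yield of 85.93%.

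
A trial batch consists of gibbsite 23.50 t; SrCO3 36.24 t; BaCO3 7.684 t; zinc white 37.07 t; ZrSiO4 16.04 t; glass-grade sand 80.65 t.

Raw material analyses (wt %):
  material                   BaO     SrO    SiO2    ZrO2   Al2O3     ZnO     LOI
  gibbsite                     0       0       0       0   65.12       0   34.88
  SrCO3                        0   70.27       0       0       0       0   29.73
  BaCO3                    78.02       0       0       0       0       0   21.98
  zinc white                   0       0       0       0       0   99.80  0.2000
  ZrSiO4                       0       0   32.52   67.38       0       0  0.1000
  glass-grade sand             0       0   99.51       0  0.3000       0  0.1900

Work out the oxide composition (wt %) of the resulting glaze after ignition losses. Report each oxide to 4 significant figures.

Glass mass = 180.3 t (batch 201.2 − LOI 20.90).
Composition: BaO 3.325%, SrO 14.13%, SiO2 47.41%, ZrO2 5.995%, Al2O3 8.623%, ZnO 20.52%

Each numeric step runs at full precision through every step; intermediates are displayed (rounded to four significant digits) as written; each reported figure receives exactly one rounding; all derived quantities (the six compositions, totals, yield, LOI, glass mass) are recomputed from the weighed amounts at 180.3 t of glass in full precision as set out in the problem or the answer.
Oxide masses out of the charge:
  BaO: 7.684·0.7802 = 5.995 t
  SrO: 36.24·0.7027 = 25.47 t
  SiO2: 16.04·0.3252 + 80.65·0.9951 = 85.47 t
  ZrO2: 16.04·0.6738 = 10.81 t
  Al2O3: 23.50·0.6512 + 80.65·0.003000 = 15.55 t
  ZnO: 37.07·0.9980 = 37.00 t
LOI: 23.50·0.3488 + 36.24·0.2973 + 7.684·0.2198 + 37.07·0.002000 + 16.04·0.001000 + 80.65·0.001900 = 20.90 t
batch − LOI leaves glass = 201.2 − 20.90 = 180.3 t (equal to the oxide-mass sum)
wt % = 100 × oxide mass / glass mass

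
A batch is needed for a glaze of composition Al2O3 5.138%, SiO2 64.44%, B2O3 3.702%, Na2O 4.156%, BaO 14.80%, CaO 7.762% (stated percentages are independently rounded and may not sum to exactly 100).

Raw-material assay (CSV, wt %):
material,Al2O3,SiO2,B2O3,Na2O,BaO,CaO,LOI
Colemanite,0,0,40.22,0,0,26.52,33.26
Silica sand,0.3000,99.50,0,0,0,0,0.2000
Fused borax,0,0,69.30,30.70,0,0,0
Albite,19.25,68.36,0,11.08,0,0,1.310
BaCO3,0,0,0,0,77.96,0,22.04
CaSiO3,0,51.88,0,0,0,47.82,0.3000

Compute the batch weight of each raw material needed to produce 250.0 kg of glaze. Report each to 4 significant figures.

Every computation runs at full float precision throughout — in-progress results are printed with 4-significant-digit rounding between the steps — exactly one rounding goes into every reported figure; derived quantities, which include LOI, yield, the six compositions, glass mass, totals, are carried in exact precision, as given in the problem or the answer, from the weighed amounts for 250.0 kg of glass.
Target masses of each oxide per 250.0 kg glaze:
  Al2O3: 5.138% × 250.0 = 12.84 kg
  SiO2: 64.44% × 250.0 = 161.1 kg
  B2O3: 3.702% × 250.0 = 9.255 kg
  Na2O: 4.156% × 250.0 = 10.39 kg
  BaO: 14.80% × 250.0 = 37.00 kg
  CaO: 7.762% × 250.0 = 19.40 kg
Balance tally, oxide-wise, with the batch weights as given, per the basis as stated (target by target, the sums agree given rounding of the digits):
  Al2O3: 97.47·0.003000 + 65.21·0.1925 = 12.85 kg (target 12.84 kg)
  SiO2: 97.47·0.9950 + 65.21·0.6836 + 37.67·0.5188 = 161.1 kg (target 161.1 kg)
  B2O3: 5.248·0.4022 + 10.31·0.6930 = 9.256 kg (target 9.255 kg)
  Na2O: 10.31·0.3070 + 65.21·0.1108 = 10.39 kg (target 10.39 kg)
  BaO: 47.46·0.7796 = 37.00 kg (target 37.00 kg)
  CaO: 5.248·0.2652 + 37.67·0.4782 = 19.41 kg (target 19.40 kg)
Consistency of the glass mass: total batch − LOI = 250.0 kg (summing oxide targets gives 250.0 kg; versus the stated basis of 250.0 kg — gaps are rounding artifacts).
Batch grand total — Σ batch = 263.4 kg; Σ batch·LOI gives LOI loss = 13.37 kg; yield = glass ÷ total batch = 94.92%.

Batch per 250.0 kg glaze:
  Colemanite: 5.248 kg
  Silica sand: 97.47 kg
  Fused borax: 10.31 kg
  Albite: 65.21 kg
  BaCO3: 47.46 kg
  CaSiO3: 37.67 kg
Total batch = 263.4 kg; LOI loss = 13.37 kg; yield = 94.92%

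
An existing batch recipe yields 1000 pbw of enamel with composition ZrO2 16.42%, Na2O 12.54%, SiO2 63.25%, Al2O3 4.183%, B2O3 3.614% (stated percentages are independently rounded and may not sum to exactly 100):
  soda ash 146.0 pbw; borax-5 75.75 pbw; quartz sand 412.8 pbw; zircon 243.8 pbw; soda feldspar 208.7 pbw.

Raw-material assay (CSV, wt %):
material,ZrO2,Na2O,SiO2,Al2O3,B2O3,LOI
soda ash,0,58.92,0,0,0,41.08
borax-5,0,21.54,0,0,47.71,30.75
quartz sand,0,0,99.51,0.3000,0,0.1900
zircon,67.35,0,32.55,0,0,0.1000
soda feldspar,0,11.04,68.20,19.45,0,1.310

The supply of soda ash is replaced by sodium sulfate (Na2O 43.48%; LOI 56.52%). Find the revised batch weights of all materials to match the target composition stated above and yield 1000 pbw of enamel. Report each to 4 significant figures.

Revised batch per 1000 pbw enamel:
  sodium sulfate: 197.9 pbw
  borax-5: 75.75 pbw
  quartz sand: 412.8 pbw
  zircon: 243.8 pbw
  soda feldspar: 208.7 pbw
Total batch = 1139 pbw; LOI loss = 138.9 pbw

All internal work maintains exact precision from first step to last; mid-chain values are printed (rounded to four significant figures) within the worked lines. Each reported number receives exactly one rounding; all derived quantities, including glass mass, the yield, ignition loss, totals, the five compositions, are computed using the weight values on 1000 pbw of glass in exact precision, as set out in the problem or the answer.
Oxide mass targets, per 1000 pbw enamel:
  ZrO2: 16.42% × 1000 = 164.2 pbw
  Na2O: 12.54% × 1000 = 125.4 pbw
  SiO2: 63.25% × 1000 = 632.5 pbw
  Al2O3: 4.183% × 1000 = 41.83 pbw
  B2O3: 3.614% × 1000 = 36.14 pbw
Verifying the oxide balance on the weights just shown, relative to the basis at hand (summed amounts equal target values modulo rounding of the values):
  ZrO2: 243.8·0.6735 = 164.2 pbw (target 164.2 pbw)
  Na2O: 197.9·0.4348 + 75.75·0.2154 + 208.7·0.1104 = 125.4 pbw (target 125.4 pbw)
  SiO2: 412.8·0.9951 + 243.8·0.3255 + 208.7·0.6820 = 632.5 pbw (target 632.5 pbw)
  Al2O3: 412.8·0.003000 + 208.7·0.1945 = 41.83 pbw (target 41.83 pbw)
  B2O3: 75.75·0.4771 = 36.14 pbw (target 36.14 pbw)
The glass-mass cross-check: net batch after ignition = 1000 pbw (the Σ of target masses is 1000 pbw; versus the stated basis of 1000 pbw — differing by rounding only).
Batch total: Σ batch = 1139 pbw; loss to ignition Σ batch·LOI = 138.9 pbw; the yield ratio, glass ÷ batch: 87.80%.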